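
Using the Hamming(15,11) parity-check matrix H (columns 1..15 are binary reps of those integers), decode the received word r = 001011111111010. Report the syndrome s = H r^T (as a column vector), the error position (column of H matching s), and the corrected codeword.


s = (0, 1, 0, 1)^T, error position = 5, corrected codeword c = 001001111111010

Compute s = H r^T mod 2 one row at a time:
  s_1 = 1 + 1 + 1 + 1 + 1 + 0 + 1 + 0 = 6 ≡ 0 (mod 2).
  s_2 = 0 + 1 + 1 + 1 + 1 + 0 + 1 + 0 = 5 ≡ 1 (mod 2).
  s_3 = 0 + 1 + 1 + 1 + 1 + 1 + 1 + 0 = 6 ≡ 0 (mod 2).
  s_4 = 0 + 1 + 1 + 1 + 1 + 1 + 0 + 0 = 5 ≡ 1 (mod 2).
s = (0, 1, 0, 1)^T — this equals column 5 of H (binary 0101), so error is at position 5.
Correct: flip bit 5 of r = 001011111111010 to get c = 001001111111010.


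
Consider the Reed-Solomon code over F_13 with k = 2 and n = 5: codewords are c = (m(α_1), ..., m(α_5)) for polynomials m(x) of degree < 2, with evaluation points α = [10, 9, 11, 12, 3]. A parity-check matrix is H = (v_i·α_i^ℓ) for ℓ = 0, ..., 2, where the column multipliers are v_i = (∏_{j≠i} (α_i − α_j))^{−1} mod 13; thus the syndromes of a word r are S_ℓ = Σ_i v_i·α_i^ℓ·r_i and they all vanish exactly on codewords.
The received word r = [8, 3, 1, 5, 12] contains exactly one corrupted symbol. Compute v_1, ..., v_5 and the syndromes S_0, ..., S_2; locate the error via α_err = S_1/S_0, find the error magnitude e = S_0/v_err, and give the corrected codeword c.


S = (4, 5, 3), error at position 3, error magnitude e = 1, c = [8, 3, 0, 5, 12].

Step 1: column multipliers v_i = (∏_{j≠i}(α_i − α_j))^{−1} mod 13.
  i = 1 (α = 10): (10−9)(10−11)(10−12)(10−3) = 1·(−1)·(−2)·7 = 14 ≡ 1, so v_1 = 1^{−1} = 1 (mod 13).
  i = 2 (α = 9): (9−10)(9−11)(9−12)(9−3) = (−1)·(−2)·(−3)·6 = −36 ≡ 3, so v_2 = 3^{−1} = 9 (mod 13).
  i = 3 (α = 11): (11−10)(11−9)(11−12)(11−3) = 1·2·(−1)·8 = −16 ≡ 10, so v_3 = 10^{−1} = 4 (mod 13).
  i = 4 (α = 12): (12−10)(12−9)(12−11)(12−3) = 2·3·1·9 = 54 ≡ 2, so v_4 = 2^{−1} = 7 (mod 13).
  i = 5 (α = 3): (3−10)(3−9)(3−11)(3−12) = (−7)·(−6)·(−8)·(−9) = 3024 ≡ 8, so v_5 = 8^{−1} = 5 (mod 13).
  v = [1, 9, 4, 7, 5].
Step 2: syndromes of r = [8, 3, 1, 5, 12] (all sums mod 13).
  S_0 = Σ v_i r_i = 1·8 + 9·3 + 4·1 + 7·5 + 5·12 = 134 ≡ 4.
  S_1 = Σ v_i α_i r_i = 1·10·8 + 9·9·3 + 4·11·1 + 7·12·5 + 5·3·12 = 967 ≡ 5.
  α_i^2 mod 13 = [9, 3, 4, 1, 9].
  S_2 = Σ v_i α_i^2 r_i = 1·9·8 + 9·3·3 + 4·4·1 + 7·1·5 + 5·9·12 = 744 ≡ 3.
  S = (4, 5, 3) ≠ 0, so r is not a codeword (an error is present).
Step 3: locate the error. For a single error e at position i, S_ℓ = v_i·e·α_i^ℓ, so α_err = S_1/S_0.
  S_0^{−1} = 4^{−1} = 10 (mod 13), so α_err = 5·10 = 50 ≡ 11 = α_3. Error position i = 3.
  Consistency check: S_2/S_1 = 3·8 = 24 ≡ 11 = α_err ✓ (single-error assumption holds).
Step 4: error magnitude e = S_0/v_3 = S_0·∏_{j≠3}(α_3 − α_j) = 4·10 = 40 ≡ 1 (mod 13).
Step 5: correct position 3: c_3 = r_3 − e = 1 − 1 ≡ 0 (mod 13). Hence c = [8, 3, 0, 5, 12].
  Check: interpolating c through the α_i gives m(x) = 10 + 5·x (degree < 2) with m(α_i) = c_i for every i, so c is indeed a codeword.


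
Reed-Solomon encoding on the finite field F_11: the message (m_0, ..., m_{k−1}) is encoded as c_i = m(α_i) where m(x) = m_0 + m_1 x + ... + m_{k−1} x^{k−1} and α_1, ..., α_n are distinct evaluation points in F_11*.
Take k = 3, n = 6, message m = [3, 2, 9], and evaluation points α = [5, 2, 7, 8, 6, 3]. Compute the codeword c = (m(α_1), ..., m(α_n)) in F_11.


c = [7, 10, 7, 1, 9, 2]

Message polynomial: m(x) = 3 + 2·x + 9·x^2 (mod 11).
For each evaluation point α_i, compute m(α_i) mod 11:
  α_1 = 5: Horner steps 9 → 3 → 7, so m(5) = 7.
  α_2 = 2: Horner steps 9 → 9 → 10, so m(2) = 10.
  α_3 = 7: Horner steps 9 → 10 → 7, so m(7) = 7.
  α_4 = 8: Horner steps 9 → 8 → 1, so m(8) = 1.
  α_5 = 6: Horner steps 9 → 1 → 9, so m(6) = 9.
  α_6 = 3: Horner steps 9 → 7 → 2, so m(3) = 2.
Codeword c = [7, 10, 7, 1, 9, 2] ∈ F_11^6.


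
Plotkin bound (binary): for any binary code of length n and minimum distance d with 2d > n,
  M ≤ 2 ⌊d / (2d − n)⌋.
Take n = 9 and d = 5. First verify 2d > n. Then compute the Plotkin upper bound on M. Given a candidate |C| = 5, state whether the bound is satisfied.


Plotkin bound M ≤ 10; given |C| = 5 ≤ bound (satisfied).

Check applicability: 2d = 10, n = 9.
2d − n = 1 > 0, so Plotkin applies.
Compute d/(2d−n) = 5/1 ≈ 5.0000.
⌊d/(2d−n)⌋ = 5.
Plotkin bound: M ≤ 2·5 = 10.
Given |C| = 5, check: satisfied.
This |C| is below the Plotkin bound.


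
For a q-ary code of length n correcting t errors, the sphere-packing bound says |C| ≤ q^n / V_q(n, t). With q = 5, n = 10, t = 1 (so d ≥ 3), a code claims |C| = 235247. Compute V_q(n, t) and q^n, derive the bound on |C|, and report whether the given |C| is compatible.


V_q(n, t) = 41, q^n = 9765625, Hamming bound = 238185, |C| = 235247 ≤ bound (satisfied).

Step 1: Compute V_q(n, t) = Σ_{j=0}^1 C(n, j) (q−1)^j.
  j = 0: C(10,0)·(4)^0 = 1·1 = 1.
  j = 1: C(10,1)·(4)^1 = 10·4 = 40.
  V_q(n, t) = 1 + 40 = 41.
Step 2: q^n = 5^10 = 9765625.
Step 3: Hamming bound ⌊q^n / V_q(n,t)⌋ = ⌊9765625/41⌋ = 238185.
Step 4: Compare |C| = 235247 to 238185: satisfied.
The claimed |C| lies below the Hamming bound.


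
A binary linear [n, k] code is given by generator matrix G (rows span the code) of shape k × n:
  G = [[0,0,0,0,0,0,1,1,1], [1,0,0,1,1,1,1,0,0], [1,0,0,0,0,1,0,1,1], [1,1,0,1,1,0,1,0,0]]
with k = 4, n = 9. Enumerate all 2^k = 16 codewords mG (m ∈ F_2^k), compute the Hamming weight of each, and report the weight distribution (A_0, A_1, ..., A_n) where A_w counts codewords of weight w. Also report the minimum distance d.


Weight distribution: A_0 = 1, A_2 = 2, A_3 = 3, A_4 = 3, A_5 = 4, A_6 = 2, A_7 = 1. Minimum distance d = 2.

Enumerate all 2^4 = 16 messages m ∈ F_2^4.
For each, compute codeword c = mG in F_2^9, then tally its weight.
  m = 0000 → c = 000000000, weight = 0.
  m = 1000 → c = 000000111, weight = 3.
  m = 0100 → c = 100111100, weight = 5.
  m = 1100 → c = 100111011, weight = 6.
  m = 0010 → c = 100001011, weight = 4.
  m = 1010 → c = 100001100, weight = 3.
  m = 0110 → c = 000110111, weight = 5.
  m = 1110 → c = 000110000, weight = 2.
  m = 0001 → c = 110110100, weight = 5.
  m = 1001 → c = 110110011, weight = 6.
  m = 0101 → c = 010001000, weight = 2.
  m = 1101 → c = 010001111, weight = 5.
  m = 0011 → c = 010111111, weight = 7.
  m = 1011 → c = 010111000, weight = 4.
  m = 0111 → c = 110000011, weight = 4.
  m = 1111 → c = 110000100, weight = 3.
Tally weights:
  weight 0: 1 codewords.
  weight 2: 2 codewords.
  weight 3: 3 codewords.
  weight 4: 3 codewords.
  weight 5: 4 codewords.
  weight 6: 2 codewords.
  weight 7: 1 codewords.
Minimum distance d = smallest w > 0 with A_w > 0 = 2.
Sanity: Σ A_w = 16 = 2^4 = 16 ✓.


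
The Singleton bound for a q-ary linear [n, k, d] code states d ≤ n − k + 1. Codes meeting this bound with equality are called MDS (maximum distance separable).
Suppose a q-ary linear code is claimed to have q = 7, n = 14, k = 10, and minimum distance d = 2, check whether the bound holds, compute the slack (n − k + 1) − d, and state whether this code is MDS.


Singleton RHS = n − k + 1 = 5, slack = 3, bound satisfied, not MDS.

Singleton bound: d ≤ n − k + 1.
Here n = 14, k = 10, so n − k + 1 = 5.
Given d = 2, check d ≤ 5: YES.
Slack = (n − k + 1) − d = 3.
The code is NOT MDS (slack = 3 > 0).
Description: the claimed parameters are [14, 10, 2]_7; such a code would be non-MDS.


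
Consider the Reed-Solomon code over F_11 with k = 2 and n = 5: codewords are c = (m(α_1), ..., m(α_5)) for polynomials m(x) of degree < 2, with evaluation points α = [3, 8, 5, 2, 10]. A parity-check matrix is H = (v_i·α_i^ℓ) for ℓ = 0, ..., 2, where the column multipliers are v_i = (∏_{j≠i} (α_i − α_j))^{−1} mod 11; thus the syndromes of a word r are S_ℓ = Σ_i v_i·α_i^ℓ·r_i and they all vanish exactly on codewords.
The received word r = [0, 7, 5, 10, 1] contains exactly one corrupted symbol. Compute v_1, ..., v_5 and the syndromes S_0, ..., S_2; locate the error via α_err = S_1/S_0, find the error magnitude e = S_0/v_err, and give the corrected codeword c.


S = (7, 3, 6), error at position 4, error magnitude e = 7, c = [0, 7, 5, 3, 1].

Step 1: column multipliers v_i = (∏_{j≠i}(α_i − α_j))^{−1} mod 11.
  i = 1 (α = 3): (3−8)(3−5)(3−2)(3−10) = (−5)·(−2)·1·(−7) = −70 ≡ 7, so v_1 = 7^{−1} = 8 (mod 11).
  i = 2 (α = 8): (8−3)(8−5)(8−2)(8−10) = 5·3·6·(−2) = −180 ≡ 7, so v_2 = 7^{−1} = 8 (mod 11).
  i = 3 (α = 5): (5−3)(5−8)(5−2)(5−10) = 2·(−3)·3·(−5) = 90 ≡ 2, so v_3 = 2^{−1} = 6 (mod 11).
  i = 4 (α = 2): (2−3)(2−8)(2−5)(2−10) = (−1)·(−6)·(−3)·(−8) = 144 ≡ 1, so v_4 = 1^{−1} = 1 (mod 11).
  i = 5 (α = 10): (10−3)(10−8)(10−5)(10−2) = 7·2·5·8 = 560 ≡ 10, so v_5 = 10^{−1} = 10 (mod 11).
  v = [8, 8, 6, 1, 10].
Step 2: syndromes of r = [0, 7, 5, 10, 1] (all sums mod 11).
  S_0 = Σ v_i r_i = 8·0 + 8·7 + 6·5 + 1·10 + 10·1 = 106 ≡ 7.
  S_1 = Σ v_i α_i r_i = 8·3·0 + 8·8·7 + 6·5·5 + 1·2·10 + 10·10·1 = 718 ≡ 3.
  α_i^2 mod 11 = [9, 9, 3, 4, 1].
  S_2 = Σ v_i α_i^2 r_i = 8·9·0 + 8·9·7 + 6·3·5 + 1·4·10 + 10·1·1 = 644 ≡ 6.
  S = (7, 3, 6) ≠ 0, so r is not a codeword (an error is present).
Step 3: locate the error. For a single error e at position i, S_ℓ = v_i·e·α_i^ℓ, so α_err = S_1/S_0.
  S_0^{−1} = 7^{−1} = 8 (mod 11), so α_err = 3·8 = 24 ≡ 2 = α_4. Error position i = 4.
  Consistency check: S_2/S_1 = 6·4 = 24 ≡ 2 = α_err ✓ (single-error assumption holds).
Step 4: error magnitude e = S_0/v_4 = S_0·∏_{j≠4}(α_4 − α_j) = 7·1 = 7 ≡ 7 (mod 11).
Step 5: correct position 4: c_4 = r_4 − e = 10 − 7 ≡ 3 (mod 11). Hence c = [0, 7, 5, 3, 1].
  Check: interpolating c through the α_i gives m(x) = 9 + 8·x (degree < 2) with m(α_i) = c_i for every i, so c is indeed a codeword.


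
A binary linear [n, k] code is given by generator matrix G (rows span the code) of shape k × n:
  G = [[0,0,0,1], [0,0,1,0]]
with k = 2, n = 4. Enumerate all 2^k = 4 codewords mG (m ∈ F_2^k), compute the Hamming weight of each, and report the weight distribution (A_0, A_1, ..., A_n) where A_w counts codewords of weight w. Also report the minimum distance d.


Weight distribution: A_0 = 1, A_1 = 2, A_2 = 1. Minimum distance d = 1.

Enumerate all 2^2 = 4 messages m ∈ F_2^2.
For each, compute codeword c = mG in F_2^4, then tally its weight.
  m = 00 → c = 0000, weight = 0.
  m = 10 → c = 0001, weight = 1.
  m = 01 → c = 0010, weight = 1.
  m = 11 → c = 0011, weight = 2.
Tally weights:
  weight 0: 1 codewords.
  weight 1: 2 codewords.
  weight 2: 1 codewords.
Minimum distance d = smallest w > 0 with A_w > 0 = 1.
Sanity: Σ A_w = 4 = 2^2 = 4 ✓.


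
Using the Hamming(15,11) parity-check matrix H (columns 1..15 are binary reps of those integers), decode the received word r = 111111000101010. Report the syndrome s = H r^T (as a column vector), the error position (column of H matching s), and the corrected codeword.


s = (1, 1, 1, 1)^T, error position = 15, corrected codeword c = 111111000101011

Compute s = H r^T mod 2 one row at a time:
  s_1 = 0 + 0 + 1 + 0 + 1 + 0 + 1 + 0 = 3 ≡ 1 (mod 2).
  s_2 = 1 + 1 + 1 + 0 + 1 + 0 + 1 + 0 = 5 ≡ 1 (mod 2).
  s_3 = 1 + 1 + 1 + 0 + 1 + 0 + 1 + 0 = 5 ≡ 1 (mod 2).
  s_4 = 1 + 1 + 1 + 0 + 0 + 0 + 0 + 0 = 3 ≡ 1 (mod 2).
s = (1, 1, 1, 1)^T — this equals column 15 of H (binary 1111), so error is at position 15.
Correct: flip bit 15 of r = 111111000101010 to get c = 111111000101011.


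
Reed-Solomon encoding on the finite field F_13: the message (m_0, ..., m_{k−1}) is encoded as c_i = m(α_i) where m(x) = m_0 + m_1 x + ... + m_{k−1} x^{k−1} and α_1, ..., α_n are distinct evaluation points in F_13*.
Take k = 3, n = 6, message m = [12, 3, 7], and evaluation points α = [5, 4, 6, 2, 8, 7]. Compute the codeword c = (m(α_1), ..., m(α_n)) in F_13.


c = [7, 6, 9, 7, 3, 12]

Message polynomial: m(x) = 12 + 3·x + 7·x^2 (mod 13).
For each evaluation point α_i, compute m(α_i) mod 13:
  α_1 = 5: Horner steps 7 → 12 → 7, so m(5) = 7.
  α_2 = 4: Horner steps 7 → 5 → 6, so m(4) = 6.
  α_3 = 6: Horner steps 7 → 6 → 9, so m(6) = 9.
  α_4 = 2: Horner steps 7 → 4 → 7, so m(2) = 7.
  α_5 = 8: Horner steps 7 → 7 → 3, so m(8) = 3.
  α_6 = 7: Horner steps 7 → 0 → 12, so m(7) = 12.
Codeword c = [7, 6, 9, 7, 3, 12] ∈ F_13^6.


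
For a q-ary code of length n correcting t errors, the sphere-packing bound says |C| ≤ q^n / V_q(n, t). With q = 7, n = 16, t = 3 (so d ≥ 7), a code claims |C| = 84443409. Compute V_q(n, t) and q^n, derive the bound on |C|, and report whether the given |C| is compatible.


V_q(n, t) = 125377, q^n = 33232930569601, Hamming bound = 265064011, |C| = 84443409 ≤ bound (satisfied).

Step 1: Compute V_q(n, t) = Σ_{j=0}^3 C(n, j) (q−1)^j.
  j = 0: C(16,0)·(6)^0 = 1·1 = 1.
  j = 1: C(16,1)·(6)^1 = 16·6 = 96.
  j = 2: C(16,2)·(6)^2 = 120·36 = 4320.
  j = 3: C(16,3)·(6)^3 = 560·216 = 120960.
  V_q(n, t) = 1 + 96 + 4320 + 120960 = 125377.
Step 2: q^n = 7^16 = 33232930569601.
Step 3: Hamming bound ⌊q^n / V_q(n,t)⌋ = ⌊33232930569601/125377⌋ = 265064011.
Step 4: Compare |C| = 84443409 to 265064011: satisfied.
The claimed |C| lies below the Hamming bound.


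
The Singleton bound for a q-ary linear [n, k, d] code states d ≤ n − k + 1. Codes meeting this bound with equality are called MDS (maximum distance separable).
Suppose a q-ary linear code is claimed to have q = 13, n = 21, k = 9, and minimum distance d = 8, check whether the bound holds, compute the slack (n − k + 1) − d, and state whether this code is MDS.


Singleton RHS = n − k + 1 = 13, slack = 5, bound satisfied, not MDS.

Singleton bound: d ≤ n − k + 1.
Here n = 21, k = 9, so n − k + 1 = 13.
Given d = 8, check d ≤ 13: YES.
Slack = (n − k + 1) − d = 5.
The code is NOT MDS (slack = 5 > 0).
Description: the claimed parameters are [21, 9, 8]_13; such a code would be non-MDS.


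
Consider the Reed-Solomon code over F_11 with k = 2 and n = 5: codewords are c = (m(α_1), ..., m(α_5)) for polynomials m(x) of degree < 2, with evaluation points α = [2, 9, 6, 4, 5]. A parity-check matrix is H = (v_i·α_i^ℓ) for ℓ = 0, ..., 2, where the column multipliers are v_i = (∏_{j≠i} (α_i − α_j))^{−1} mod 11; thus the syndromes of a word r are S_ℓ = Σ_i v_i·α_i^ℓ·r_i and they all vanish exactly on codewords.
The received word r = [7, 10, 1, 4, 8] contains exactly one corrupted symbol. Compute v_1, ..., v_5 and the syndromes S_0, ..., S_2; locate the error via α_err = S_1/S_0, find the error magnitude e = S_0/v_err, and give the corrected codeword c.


S = (4, 3, 5), error at position 2, error magnitude e = 8, c = [7, 2, 1, 4, 8].

Step 1: column multipliers v_i = (∏_{j≠i}(α_i − α_j))^{−1} mod 11.
  i = 1 (α = 2): (2−9)(2−6)(2−4)(2−5) = (−7)·(−4)·(−2)·(−3) = 168 ≡ 3, so v_1 = 3^{−1} = 4 (mod 11).
  i = 2 (α = 9): (9−2)(9−6)(9−4)(9−5) = 7·3·5·4 = 420 ≡ 2, so v_2 = 2^{−1} = 6 (mod 11).
  i = 3 (α = 6): (6−2)(6−9)(6−4)(6−5) = 4·(−3)·2·1 = −24 ≡ 9, so v_3 = 9^{−1} = 5 (mod 11).
  i = 4 (α = 4): (4−2)(4−9)(4−6)(4−5) = 2·(−5)·(−2)·(−1) = −20 ≡ 2, so v_4 = 2^{−1} = 6 (mod 11).
  i = 5 (α = 5): (5−2)(5−9)(5−6)(5−4) = 3·(−4)·(−1)·1 = 12 ≡ 1, so v_5 = 1^{−1} = 1 (mod 11).
  v = [4, 6, 5, 6, 1].
Step 2: syndromes of r = [7, 10, 1, 4, 8] (all sums mod 11).
  S_0 = Σ v_i r_i = 4·7 + 6·10 + 5·1 + 6·4 + 1·8 = 125 ≡ 4.
  S_1 = Σ v_i α_i r_i = 4·2·7 + 6·9·10 + 5·6·1 + 6·4·4 + 1·5·8 = 762 ≡ 3.
  α_i^2 mod 11 = [4, 4, 3, 5, 3].
  S_2 = Σ v_i α_i^2 r_i = 4·4·7 + 6·4·10 + 5·3·1 + 6·5·4 + 1·3·8 = 511 ≡ 5.
  S = (4, 3, 5) ≠ 0, so r is not a codeword (an error is present).
Step 3: locate the error. For a single error e at position i, S_ℓ = v_i·e·α_i^ℓ, so α_err = S_1/S_0.
  S_0^{−1} = 4^{−1} = 3 (mod 11), so α_err = 3·3 = 9 ≡ 9 = α_2. Error position i = 2.
  Consistency check: S_2/S_1 = 5·4 = 20 ≡ 9 = α_err ✓ (single-error assumption holds).
Step 4: error magnitude e = S_0/v_2 = S_0·∏_{j≠2}(α_2 − α_j) = 4·2 = 8 ≡ 8 (mod 11).
Step 5: correct position 2: c_2 = r_2 − e = 10 − 8 ≡ 2 (mod 11). Hence c = [7, 2, 1, 4, 8].
  Check: interpolating c through the α_i gives m(x) = 10 + 4·x (degree < 2) with m(α_i) = c_i for every i, so c is indeed a codeword.


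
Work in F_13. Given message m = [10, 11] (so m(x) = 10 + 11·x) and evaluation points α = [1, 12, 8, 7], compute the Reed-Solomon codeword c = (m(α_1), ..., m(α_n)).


c = [8, 12, 7, 9]

Message polynomial: m(x) = 10 + 11·x (mod 13).
For each evaluation point α_i, compute m(α_i) mod 13:
  α_1 = 1: Horner steps 11 → 8, so m(1) = 8.
  α_2 = 12: Horner steps 11 → 12, so m(12) = 12.
  α_3 = 8: Horner steps 11 → 7, so m(8) = 7.
  α_4 = 7: Horner steps 11 → 9, so m(7) = 9.
Codeword c = [8, 12, 7, 9] ∈ F_13^4.


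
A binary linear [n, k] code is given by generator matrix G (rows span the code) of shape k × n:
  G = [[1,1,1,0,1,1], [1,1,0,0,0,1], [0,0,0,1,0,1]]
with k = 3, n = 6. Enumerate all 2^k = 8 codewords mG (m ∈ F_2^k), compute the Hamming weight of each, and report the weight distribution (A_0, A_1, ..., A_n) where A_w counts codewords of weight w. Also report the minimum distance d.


Weight distribution: A_0 = 1, A_2 = 2, A_3 = 2, A_4 = 1, A_5 = 2. Minimum distance d = 2.

Enumerate all 2^3 = 8 messages m ∈ F_2^3.
For each, compute codeword c = mG in F_2^6, then tally its weight.
  m = 000 → c = 000000, weight = 0.
  m = 100 → c = 111011, weight = 5.
  m = 010 → c = 110001, weight = 3.
  m = 110 → c = 001010, weight = 2.
  m = 001 → c = 000101, weight = 2.
  m = 101 → c = 111110, weight = 5.
  m = 011 → c = 110100, weight = 3.
  m = 111 → c = 001111, weight = 4.
Tally weights:
  weight 0: 1 codewords.
  weight 2: 2 codewords.
  weight 3: 2 codewords.
  weight 4: 1 codewords.
  weight 5: 2 codewords.
Minimum distance d = smallest w > 0 with A_w > 0 = 2.
Sanity: Σ A_w = 8 = 2^3 = 8 ✓.


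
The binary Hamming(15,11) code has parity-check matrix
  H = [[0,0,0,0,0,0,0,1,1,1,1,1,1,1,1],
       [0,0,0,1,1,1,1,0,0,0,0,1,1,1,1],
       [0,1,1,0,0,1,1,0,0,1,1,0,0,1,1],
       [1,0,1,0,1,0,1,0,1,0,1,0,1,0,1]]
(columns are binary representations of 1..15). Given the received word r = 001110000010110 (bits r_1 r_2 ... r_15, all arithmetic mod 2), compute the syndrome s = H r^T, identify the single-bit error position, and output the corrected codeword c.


s = (1, 0, 1, 0)^T, error position = 10, corrected codeword c = 001110000110110

Compute s = H r^T mod 2 one row at a time:
  s_1 = 0 + 0 + 0 + 1 + 0 + 1 + 1 + 0 = 3 ≡ 1 (mod 2).
  s_2 = 1 + 1 + 0 + 0 + 0 + 1 + 1 + 0 = 4 ≡ 0 (mod 2).
  s_3 = 0 + 1 + 0 + 0 + 0 + 1 + 1 + 0 = 3 ≡ 1 (mod 2).
  s_4 = 0 + 1 + 1 + 0 + 0 + 1 + 1 + 0 = 4 ≡ 0 (mod 2).
s = (1, 0, 1, 0)^T — this equals column 10 of H (binary 1010), so error is at position 10.
Correct: flip bit 10 of r = 001110000010110 to get c = 001110000110110.


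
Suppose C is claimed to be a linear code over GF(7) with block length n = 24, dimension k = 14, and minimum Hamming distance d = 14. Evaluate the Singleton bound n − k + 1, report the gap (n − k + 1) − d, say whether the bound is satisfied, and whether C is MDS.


Singleton RHS = n − k + 1 = 11, slack = -3, bound violated (no such code; not MDS).

Singleton bound: d ≤ n − k + 1.
Here n = 24, k = 14, so n − k + 1 = 11.
Given d = 14, check d ≤ 11: NO.
Slack = (n − k + 1) − d = -3.
The slack is negative: d = 14 exceeds n − k + 1 = 11 by 3, so the Singleton bound is violated and no linear [24, 14, 14]_7 code can exist. In particular it is not MDS (MDS requires d = n − k + 1 exactly).
Description: the claimed parameters are [24, 14, 14]_7; such a code would be impossible (violates the Singleton bound).


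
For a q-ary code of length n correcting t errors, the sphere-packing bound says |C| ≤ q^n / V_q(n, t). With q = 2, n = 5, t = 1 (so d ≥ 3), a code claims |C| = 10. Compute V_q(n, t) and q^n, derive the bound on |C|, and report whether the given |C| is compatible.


V_q(n, t) = 6, q^n = 32, Hamming bound = 5, |C| = 10 > bound (violated).

Step 1: Compute V_q(n, t) = Σ_{j=0}^1 C(n, j) (q−1)^j.
  j = 0: C(5,0)·(1)^0 = 1·1 = 1.
  j = 1: C(5,1)·(1)^1 = 5·1 = 5.
  V_q(n, t) = 1 + 5 = 6.
Step 2: q^n = 2^5 = 32.
Step 3: Hamming bound ⌊q^n / V_q(n,t)⌋ = ⌊32/6⌋ = 5.
Step 4: Compare |C| = 10 to 5: violated.
The claimed |C| lies above the Hamming bound, so no 2-ary code of length 5 with d ≥ 3 can have 10 codewords.


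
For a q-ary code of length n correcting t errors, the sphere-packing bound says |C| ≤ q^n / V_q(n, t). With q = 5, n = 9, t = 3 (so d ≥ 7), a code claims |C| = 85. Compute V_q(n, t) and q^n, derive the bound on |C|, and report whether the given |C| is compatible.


V_q(n, t) = 5989, q^n = 1953125, Hamming bound = 326, |C| = 85 ≤ bound (satisfied).

Step 1: Compute V_q(n, t) = Σ_{j=0}^3 C(n, j) (q−1)^j.
  j = 0: C(9,0)·(4)^0 = 1·1 = 1.
  j = 1: C(9,1)·(4)^1 = 9·4 = 36.
  j = 2: C(9,2)·(4)^2 = 36·16 = 576.
  j = 3: C(9,3)·(4)^3 = 84·64 = 5376.
  V_q(n, t) = 1 + 36 + 576 + 5376 = 5989.
Step 2: q^n = 5^9 = 1953125.
Step 3: Hamming bound ⌊q^n / V_q(n,t)⌋ = ⌊1953125/5989⌋ = 326.
Step 4: Compare |C| = 85 to 326: satisfied.
The claimed |C| lies below the Hamming bound.


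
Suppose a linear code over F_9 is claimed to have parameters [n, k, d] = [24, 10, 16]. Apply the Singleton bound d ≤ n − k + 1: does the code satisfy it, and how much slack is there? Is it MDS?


Singleton RHS = n − k + 1 = 15, slack = -1, bound violated (no such code; not MDS).

Singleton bound: d ≤ n − k + 1.
Here n = 24, k = 10, so n − k + 1 = 15.
Given d = 16, check d ≤ 15: NO.
Slack = (n − k + 1) − d = -1.
The slack is negative: d = 16 exceeds n − k + 1 = 15 by 1, so the Singleton bound is violated and no linear [24, 10, 16]_9 code can exist. In particular it is not MDS (MDS requires d = n − k + 1 exactly).
Description: the claimed parameters are [24, 10, 16]_9; such a code would be impossible (violates the Singleton bound).


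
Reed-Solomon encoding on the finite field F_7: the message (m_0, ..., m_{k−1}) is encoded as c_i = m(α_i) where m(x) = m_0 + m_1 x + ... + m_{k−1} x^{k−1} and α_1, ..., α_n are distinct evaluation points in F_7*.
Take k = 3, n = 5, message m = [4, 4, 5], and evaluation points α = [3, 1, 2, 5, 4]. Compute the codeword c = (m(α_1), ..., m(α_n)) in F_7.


c = [5, 6, 4, 2, 2]

Message polynomial: m(x) = 4 + 4·x + 5·x^2 (mod 7).
For each evaluation point α_i, compute m(α_i) mod 7:
  α_1 = 3: Horner steps 5 → 5 → 5, so m(3) = 5.
  α_2 = 1: Horner steps 5 → 2 → 6, so m(1) = 6.
  α_3 = 2: Horner steps 5 → 0 → 4, so m(2) = 4.
  α_4 = 5: Horner steps 5 → 1 → 2, so m(5) = 2.
  α_5 = 4: Horner steps 5 → 3 → 2, so m(4) = 2.
Codeword c = [5, 6, 4, 2, 2] ∈ F_7^5.


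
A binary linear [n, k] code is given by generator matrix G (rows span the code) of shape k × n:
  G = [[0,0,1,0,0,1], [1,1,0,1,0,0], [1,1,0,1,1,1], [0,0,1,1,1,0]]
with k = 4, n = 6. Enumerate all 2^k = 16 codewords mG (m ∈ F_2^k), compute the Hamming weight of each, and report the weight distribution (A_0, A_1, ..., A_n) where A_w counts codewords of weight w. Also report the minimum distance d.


Weight distribution: A_0 = 1, A_1 = 1, A_2 = 4, A_3 = 4, A_4 = 3, A_5 = 3. Minimum distance d = 1.

Enumerate all 2^4 = 16 messages m ∈ F_2^4.
For each, compute codeword c = mG in F_2^6, then tally its weight.
  m = 0000 → c = 000000, weight = 0.
  m = 1000 → c = 001001, weight = 2.
  m = 0100 → c = 110100, weight = 3.
  m = 1100 → c = 111101, weight = 5.
  m = 0010 → c = 110111, weight = 5.
  m = 1010 → c = 111110, weight = 5.
  m = 0110 → c = 000011, weight = 2.
  m = 1110 → c = 001010, weight = 2.
  m = 0001 → c = 001110, weight = 3.
  m = 1001 → c = 000111, weight = 3.
  m = 0101 → c = 111010, weight = 4.
  m = 1101 → c = 110011, weight = 4.
  m = 0011 → c = 111001, weight = 4.
  m = 1011 → c = 110000, weight = 2.
  m = 0111 → c = 001101, weight = 3.
  m = 1111 → c = 000100, weight = 1.
Tally weights:
  weight 0: 1 codewords.
  weight 1: 1 codewords.
  weight 2: 4 codewords.
  weight 3: 4 codewords.
  weight 4: 3 codewords.
  weight 5: 3 codewords.
Minimum distance d = smallest w > 0 with A_w > 0 = 1.
Sanity: Σ A_w = 16 = 2^4 = 16 ✓.


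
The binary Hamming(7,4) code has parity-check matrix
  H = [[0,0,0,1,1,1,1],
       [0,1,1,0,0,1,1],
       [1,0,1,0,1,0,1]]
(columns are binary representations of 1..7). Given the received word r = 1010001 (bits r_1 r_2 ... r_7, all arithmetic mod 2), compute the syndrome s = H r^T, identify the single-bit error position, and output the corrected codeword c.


s = (1, 0, 1)^T, error position = 5, corrected codeword c = 1010101

Compute s = H r^T mod 2 one row at a time:
  s_1 = 0 + 0 + 0 + 1 = 1 ≡ 1 (mod 2).
  s_2 = 0 + 1 + 0 + 1 = 2 ≡ 0 (mod 2).
  s_3 = 1 + 1 + 0 + 1 = 3 ≡ 1 (mod 2).
s = (1, 0, 1)^T — this equals column 5 of H (binary 101), so error is at position 5.
Correct: flip bit 5 of r = 1010001 to get c = 1010101.


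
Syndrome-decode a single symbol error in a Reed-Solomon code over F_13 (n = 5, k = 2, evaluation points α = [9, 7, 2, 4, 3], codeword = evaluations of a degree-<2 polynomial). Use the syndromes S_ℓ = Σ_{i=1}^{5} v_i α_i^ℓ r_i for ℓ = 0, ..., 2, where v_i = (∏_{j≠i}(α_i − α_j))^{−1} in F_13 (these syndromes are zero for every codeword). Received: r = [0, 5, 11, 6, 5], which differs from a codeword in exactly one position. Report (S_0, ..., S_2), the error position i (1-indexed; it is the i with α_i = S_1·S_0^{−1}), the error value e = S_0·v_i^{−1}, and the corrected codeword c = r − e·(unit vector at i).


S = (8, 11, 7), error at position 5, error magnitude e = 3, c = [0, 5, 11, 6, 2].

Step 1: column multipliers v_i = (∏_{j≠i}(α_i − α_j))^{−1} mod 13.
  i = 1 (α = 9): (9−7)(9−2)(9−4)(9−3) = 2·7·5·6 = 420 ≡ 4, so v_1 = 4^{−1} = 10 (mod 13).
  i = 2 (α = 7): (7−9)(7−2)(7−4)(7−3) = (−2)·5·3·4 = −120 ≡ 10, so v_2 = 10^{−1} = 4 (mod 13).
  i = 3 (α = 2): (2−9)(2−7)(2−4)(2−3) = (−7)·(−5)·(−2)·(−1) = 70 ≡ 5, so v_3 = 5^{−1} = 8 (mod 13).
  i = 4 (α = 4): (4−9)(4−7)(4−2)(4−3) = (−5)·(−3)·2·1 = 30 ≡ 4, so v_4 = 4^{−1} = 10 (mod 13).
  i = 5 (α = 3): (3−9)(3−7)(3−2)(3−4) = (−6)·(−4)·1·(−1) = −24 ≡ 2, so v_5 = 2^{−1} = 7 (mod 13).
  v = [10, 4, 8, 10, 7].
Step 2: syndromes of r = [0, 5, 11, 6, 5] (all sums mod 13).
  S_0 = Σ v_i r_i = 10·0 + 4·5 + 8·11 + 10·6 + 7·5 = 203 ≡ 8.
  S_1 = Σ v_i α_i r_i = 10·9·0 + 4·7·5 + 8·2·11 + 10·4·6 + 7·3·5 = 661 ≡ 11.
  α_i^2 mod 13 = [3, 10, 4, 3, 9].
  S_2 = Σ v_i α_i^2 r_i = 10·3·0 + 4·10·5 + 8·4·11 + 10·3·6 + 7·9·5 = 1047 ≡ 7.
  S = (8, 11, 7) ≠ 0, so r is not a codeword (an error is present).
Step 3: locate the error. For a single error e at position i, S_ℓ = v_i·e·α_i^ℓ, so α_err = S_1/S_0.
  S_0^{−1} = 8^{−1} = 5 (mod 13), so α_err = 11·5 = 55 ≡ 3 = α_5. Error position i = 5.
  Consistency check: S_2/S_1 = 7·6 = 42 ≡ 3 = α_err ✓ (single-error assumption holds).
Step 4: error magnitude e = S_0/v_5 = S_0·∏_{j≠5}(α_5 − α_j) = 8·2 = 16 ≡ 3 (mod 13).
Step 5: correct position 5: c_5 = r_5 − e = 5 − 3 ≡ 2 (mod 13). Hence c = [0, 5, 11, 6, 2].
  Check: interpolating c through the α_i gives m(x) = 3 + 4·x (degree < 2) with m(α_i) = c_i for every i, so c is indeed a codeword.


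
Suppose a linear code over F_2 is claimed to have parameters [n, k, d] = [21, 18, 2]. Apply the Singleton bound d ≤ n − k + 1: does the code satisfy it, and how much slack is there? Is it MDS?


Singleton RHS = n − k + 1 = 4, slack = 2, bound satisfied, not MDS.

Singleton bound: d ≤ n − k + 1.
Here n = 21, k = 18, so n − k + 1 = 4.
Given d = 2, check d ≤ 4: YES.
Slack = (n − k + 1) − d = 2.
The code is NOT MDS (slack = 2 > 0).
Description: the claimed parameters are [21, 18, 2]_2; such a code would be non-MDS.


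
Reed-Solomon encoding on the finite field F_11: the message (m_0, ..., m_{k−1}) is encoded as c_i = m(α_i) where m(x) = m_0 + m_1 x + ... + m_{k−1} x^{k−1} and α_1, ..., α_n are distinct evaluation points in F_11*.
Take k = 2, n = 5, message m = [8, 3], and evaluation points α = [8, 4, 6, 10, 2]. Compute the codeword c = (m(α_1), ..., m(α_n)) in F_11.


c = [10, 9, 4, 5, 3]

Message polynomial: m(x) = 8 + 3·x (mod 11).
For each evaluation point α_i, compute m(α_i) mod 11:
  α_1 = 8: Horner steps 3 → 10, so m(8) = 10.
  α_2 = 4: Horner steps 3 → 9, so m(4) = 9.
  α_3 = 6: Horner steps 3 → 4, so m(6) = 4.
  α_4 = 10: Horner steps 3 → 5, so m(10) = 5.
  α_5 = 2: Horner steps 3 → 3, so m(2) = 3.
Codeword c = [10, 9, 4, 5, 3] ∈ F_11^5.


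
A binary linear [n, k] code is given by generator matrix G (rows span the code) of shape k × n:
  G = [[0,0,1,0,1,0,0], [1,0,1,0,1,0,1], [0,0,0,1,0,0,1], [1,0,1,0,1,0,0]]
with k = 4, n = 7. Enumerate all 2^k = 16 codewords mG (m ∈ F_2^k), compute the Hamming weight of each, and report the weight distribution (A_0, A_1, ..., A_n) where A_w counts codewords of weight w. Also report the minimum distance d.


Weight distribution: A_0 = 1, A_1 = 3, A_2 = 4, A_3 = 4, A_4 = 3, A_5 = 1. Minimum distance d = 1.

Enumerate all 2^4 = 16 messages m ∈ F_2^4.
For each, compute codeword c = mG in F_2^7, then tally its weight.
  m = 0000 → c = 0000000, weight = 0.
  m = 1000 → c = 0010100, weight = 2.
  m = 0100 → c = 1010101, weight = 4.
  m = 1100 → c = 1000001, weight = 2.
  m = 0010 → c = 0001001, weight = 2.
  m = 1010 → c = 0011101, weight = 4.
  m = 0110 → c = 1011100, weight = 4.
  m = 1110 → c = 1001000, weight = 2.
  m = 0001 → c = 1010100, weight = 3.
  m = 1001 → c = 1000000, weight = 1.
  m = 0101 → c = 0000001, weight = 1.
  m = 1101 → c = 0010101, weight = 3.
  m = 0011 → c = 1011101, weight = 5.
  m = 1011 → c = 1001001, weight = 3.
  m = 0111 → c = 0001000, weight = 1.
  m = 1111 → c = 0011100, weight = 3.
Tally weights:
  weight 0: 1 codewords.
  weight 1: 3 codewords.
  weight 2: 4 codewords.
  weight 3: 4 codewords.
  weight 4: 3 codewords.
  weight 5: 1 codewords.
Minimum distance d = smallest w > 0 with A_w > 0 = 1.
Sanity: Σ A_w = 16 = 2^4 = 16 ✓.


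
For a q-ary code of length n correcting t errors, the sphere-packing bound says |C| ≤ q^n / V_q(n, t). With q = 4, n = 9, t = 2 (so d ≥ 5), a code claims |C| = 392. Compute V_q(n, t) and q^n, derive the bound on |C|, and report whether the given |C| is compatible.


V_q(n, t) = 352, q^n = 262144, Hamming bound = 744, |C| = 392 ≤ bound (satisfied).

Step 1: Compute V_q(n, t) = Σ_{j=0}^2 C(n, j) (q−1)^j.
  j = 0: C(9,0)·(3)^0 = 1·1 = 1.
  j = 1: C(9,1)·(3)^1 = 9·3 = 27.
  j = 2: C(9,2)·(3)^2 = 36·9 = 324.
  V_q(n, t) = 1 + 27 + 324 = 352.
Step 2: q^n = 4^9 = 262144.
Step 3: Hamming bound ⌊q^n / V_q(n,t)⌋ = ⌊262144/352⌋ = 744.
Step 4: Compare |C| = 392 to 744: satisfied.
The claimed |C| lies below the Hamming bound.


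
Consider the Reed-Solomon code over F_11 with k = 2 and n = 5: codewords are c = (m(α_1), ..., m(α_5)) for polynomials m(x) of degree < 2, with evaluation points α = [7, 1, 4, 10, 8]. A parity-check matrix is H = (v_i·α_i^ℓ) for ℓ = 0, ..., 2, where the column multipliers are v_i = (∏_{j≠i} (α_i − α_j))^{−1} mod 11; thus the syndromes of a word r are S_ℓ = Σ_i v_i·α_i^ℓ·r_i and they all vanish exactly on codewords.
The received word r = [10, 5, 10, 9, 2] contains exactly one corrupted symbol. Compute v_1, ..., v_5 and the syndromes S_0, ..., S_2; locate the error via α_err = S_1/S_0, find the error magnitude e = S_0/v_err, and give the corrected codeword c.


S = (5, 2, 3), error at position 1, error magnitude e = 6, c = [4, 5, 10, 9, 2].

Step 1: column multipliers v_i = (∏_{j≠i}(α_i − α_j))^{−1} mod 11.
  i = 1 (α = 7): (7−1)(7−4)(7−10)(7−8) = 6·3·(−3)·(−1) = 54 ≡ 10, so v_1 = 10^{−1} = 10 (mod 11).
  i = 2 (α = 1): (1−7)(1−4)(1−10)(1−8) = (−6)·(−3)·(−9)·(−7) = 1134 ≡ 1, so v_2 = 1^{−1} = 1 (mod 11).
  i = 3 (α = 4): (4−7)(4−1)(4−10)(4−8) = (−3)·3·(−6)·(−4) = −216 ≡ 4, so v_3 = 4^{−1} = 3 (mod 11).
  i = 4 (α = 10): (10−7)(10−1)(10−4)(10−8) = 3·9·6·2 = 324 ≡ 5, so v_4 = 5^{−1} = 9 (mod 11).
  i = 5 (α = 8): (8−7)(8−1)(8−4)(8−10) = 1·7·4·(−2) = −56 ≡ 10, so v_5 = 10^{−1} = 10 (mod 11).
  v = [10, 1, 3, 9, 10].
Step 2: syndromes of r = [10, 5, 10, 9, 2] (all sums mod 11).
  S_0 = Σ v_i r_i = 10·10 + 1·5 + 3·10 + 9·9 + 10·2 = 236 ≡ 5.
  S_1 = Σ v_i α_i r_i = 10·7·10 + 1·1·5 + 3·4·10 + 9·10·9 + 10·8·2 = 1795 ≡ 2.
  α_i^2 mod 11 = [5, 1, 5, 1, 9].
  S_2 = Σ v_i α_i^2 r_i = 10·5·10 + 1·1·5 + 3·5·10 + 9·1·9 + 10·9·2 = 916 ≡ 3.
  S = (5, 2, 3) ≠ 0, so r is not a codeword (an error is present).
Step 3: locate the error. For a single error e at position i, S_ℓ = v_i·e·α_i^ℓ, so α_err = S_1/S_0.
  S_0^{−1} = 5^{−1} = 9 (mod 11), so α_err = 2·9 = 18 ≡ 7 = α_1. Error position i = 1.
  Consistency check: S_2/S_1 = 3·6 = 18 ≡ 7 = α_err ✓ (single-error assumption holds).
Step 4: error magnitude e = S_0/v_1 = S_0·∏_{j≠1}(α_1 − α_j) = 5·10 = 50 ≡ 6 (mod 11).
Step 5: correct position 1: c_1 = r_1 − e = 10 − 6 ≡ 4 (mod 11). Hence c = [4, 5, 10, 9, 2].
  Check: interpolating c through the α_i gives m(x) = 7 + 9·x (degree < 2) with m(α_i) = c_i for every i, so c is indeed a codeword.


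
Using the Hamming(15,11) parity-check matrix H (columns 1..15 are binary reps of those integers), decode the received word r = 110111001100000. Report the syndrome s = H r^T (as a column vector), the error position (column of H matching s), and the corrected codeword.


s = (0, 1, 1, 1)^T, error position = 7, corrected codeword c = 110111101100000

Compute s = H r^T mod 2 one row at a time:
  s_1 = 0 + 1 + 1 + 0 + 0 + 0 + 0 + 0 = 2 ≡ 0 (mod 2).
  s_2 = 1 + 1 + 1 + 0 + 0 + 0 + 0 + 0 = 3 ≡ 1 (mod 2).
  s_3 = 1 + 0 + 1 + 0 + 1 + 0 + 0 + 0 = 3 ≡ 1 (mod 2).
  s_4 = 1 + 0 + 1 + 0 + 1 + 0 + 0 + 0 = 3 ≡ 1 (mod 2).
s = (0, 1, 1, 1)^T — this equals column 7 of H (binary 0111), so error is at position 7.
Correct: flip bit 7 of r = 110111001100000 to get c = 110111101100000.


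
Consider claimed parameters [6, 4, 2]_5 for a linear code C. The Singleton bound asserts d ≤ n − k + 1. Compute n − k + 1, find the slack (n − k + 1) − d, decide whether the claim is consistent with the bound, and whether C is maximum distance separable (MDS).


Singleton RHS = n − k + 1 = 3, slack = 1, bound satisfied, not MDS.

Singleton bound: d ≤ n − k + 1.
Here n = 6, k = 4, so n − k + 1 = 3.
Given d = 2, check d ≤ 3: YES.
Slack = (n − k + 1) − d = 1.
The code is NOT MDS (slack = 1 > 0).
Description: the claimed parameters are [6, 4, 2]_5; such a code would be non-MDS.


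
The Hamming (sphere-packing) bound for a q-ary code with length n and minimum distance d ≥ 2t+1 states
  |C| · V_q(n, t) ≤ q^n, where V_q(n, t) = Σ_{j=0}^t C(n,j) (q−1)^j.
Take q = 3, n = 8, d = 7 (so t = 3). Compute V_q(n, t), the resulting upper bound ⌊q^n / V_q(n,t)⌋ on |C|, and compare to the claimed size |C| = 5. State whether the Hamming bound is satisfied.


V_q(n, t) = 577, q^n = 6561, Hamming bound = 11, |C| = 5 ≤ bound (satisfied).

Step 1: Compute V_q(n, t) = Σ_{j=0}^3 C(n, j) (q−1)^j.
  j = 0: C(8,0)·(2)^0 = 1·1 = 1.
  j = 1: C(8,1)·(2)^1 = 8·2 = 16.
  j = 2: C(8,2)·(2)^2 = 28·4 = 112.
  j = 3: C(8,3)·(2)^3 = 56·8 = 448.
  V_q(n, t) = 1 + 16 + 112 + 448 = 577.
Step 2: q^n = 3^8 = 6561.
Step 3: Hamming bound ⌊q^n / V_q(n,t)⌋ = ⌊6561/577⌋ = 11.
Step 4: Compare |C| = 5 to 11: satisfied.
The claimed |C| lies below the Hamming bound.


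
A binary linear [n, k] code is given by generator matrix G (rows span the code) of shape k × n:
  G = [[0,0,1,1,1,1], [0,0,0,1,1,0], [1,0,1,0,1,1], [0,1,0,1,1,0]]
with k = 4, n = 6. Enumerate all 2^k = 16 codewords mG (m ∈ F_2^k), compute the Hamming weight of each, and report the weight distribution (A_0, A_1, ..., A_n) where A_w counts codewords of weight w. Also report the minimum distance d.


Weight distribution: A_0 = 1, A_1 = 1, A_2 = 4, A_3 = 4, A_4 = 3, A_5 = 3. Minimum distance d = 1.

Enumerate all 2^4 = 16 messages m ∈ F_2^4.
For each, compute codeword c = mG in F_2^6, then tally its weight.
  m = 0000 → c = 000000, weight = 0.
  m = 1000 → c = 001111, weight = 4.
  m = 0100 → c = 000110, weight = 2.
  m = 1100 → c = 001001, weight = 2.
  m = 0010 → c = 101011, weight = 4.
  m = 1010 → c = 100100, weight = 2.
  m = 0110 → c = 101101, weight = 4.
  m = 1110 → c = 100010, weight = 2.
  m = 0001 → c = 010110, weight = 3.
  m = 1001 → c = 011001, weight = 3.
  m = 0101 → c = 010000, weight = 1.
  m = 1101 → c = 011111, weight = 5.
  m = 0011 → c = 111101, weight = 5.
  m = 1011 → c = 110010, weight = 3.
  m = 0111 → c = 111011, weight = 5.
  m = 1111 → c = 110100, weight = 3.
Tally weights:
  weight 0: 1 codewords.
  weight 1: 1 codewords.
  weight 2: 4 codewords.
  weight 3: 4 codewords.
  weight 4: 3 codewords.
  weight 5: 3 codewords.
Minimum distance d = smallest w > 0 with A_w > 0 = 1.
Sanity: Σ A_w = 16 = 2^4 = 16 ✓.


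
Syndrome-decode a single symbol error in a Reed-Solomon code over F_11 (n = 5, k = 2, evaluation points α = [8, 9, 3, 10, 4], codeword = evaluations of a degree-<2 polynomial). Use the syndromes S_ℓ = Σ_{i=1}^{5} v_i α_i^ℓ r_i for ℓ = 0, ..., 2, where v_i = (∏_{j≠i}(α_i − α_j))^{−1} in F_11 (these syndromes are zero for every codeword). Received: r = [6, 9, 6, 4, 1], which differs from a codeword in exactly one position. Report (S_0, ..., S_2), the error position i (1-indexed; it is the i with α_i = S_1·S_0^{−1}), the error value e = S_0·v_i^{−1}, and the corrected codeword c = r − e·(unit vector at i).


S = (2, 5, 7), error at position 1, error magnitude e = 3, c = [3, 9, 6, 4, 1].

Step 1: column multipliers v_i = (∏_{j≠i}(α_i − α_j))^{−1} mod 11.
  i = 1 (α = 8): (8−9)(8−3)(8−10)(8−4) = (−1)·5·(−2)·4 = 40 ≡ 7, so v_1 = 7^{−1} = 8 (mod 11).
  i = 2 (α = 9): (9−8)(9−3)(9−10)(9−4) = 1·6·(−1)·5 = −30 ≡ 3, so v_2 = 3^{−1} = 4 (mod 11).
  i = 3 (α = 3): (3−8)(3−9)(3−10)(3−4) = (−5)·(−6)·(−7)·(−1) = 210 ≡ 1, so v_3 = 1^{−1} = 1 (mod 11).
  i = 4 (α = 10): (10−8)(10−9)(10−3)(10−4) = 2·1·7·6 = 84 ≡ 7, so v_4 = 7^{−1} = 8 (mod 11).
  i = 5 (α = 4): (4−8)(4−9)(4−3)(4−10) = (−4)·(−5)·1·(−6) = −120 ≡ 1, so v_5 = 1^{−1} = 1 (mod 11).
  v = [8, 4, 1, 8, 1].
Step 2: syndromes of r = [6, 9, 6, 4, 1] (all sums mod 11).
  S_0 = Σ v_i r_i = 8·6 + 4·9 + 1·6 + 8·4 + 1·1 = 123 ≡ 2.
  S_1 = Σ v_i α_i r_i = 8·8·6 + 4·9·9 + 1·3·6 + 8·10·4 + 1·4·1 = 1050 ≡ 5.
  α_i^2 mod 11 = [9, 4, 9, 1, 5].
  S_2 = Σ v_i α_i^2 r_i = 8·9·6 + 4·4·9 + 1·9·6 + 8·1·4 + 1·5·1 = 667 ≡ 7.
  S = (2, 5, 7) ≠ 0, so r is not a codeword (an error is present).
Step 3: locate the error. For a single error e at position i, S_ℓ = v_i·e·α_i^ℓ, so α_err = S_1/S_0.
  S_0^{−1} = 2^{−1} = 6 (mod 11), so α_err = 5·6 = 30 ≡ 8 = α_1. Error position i = 1.
  Consistency check: S_2/S_1 = 7·9 = 63 ≡ 8 = α_err ✓ (single-error assumption holds).
Step 4: error magnitude e = S_0/v_1 = S_0·∏_{j≠1}(α_1 − α_j) = 2·7 = 14 ≡ 3 (mod 11).
Step 5: correct position 1: c_1 = r_1 − e = 6 − 3 ≡ 3 (mod 11). Hence c = [3, 9, 6, 4, 1].
  Check: interpolating c through the α_i gives m(x) = 10 + 6·x (degree < 2) with m(α_i) = c_i for every i, so c is indeed a codeword.
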